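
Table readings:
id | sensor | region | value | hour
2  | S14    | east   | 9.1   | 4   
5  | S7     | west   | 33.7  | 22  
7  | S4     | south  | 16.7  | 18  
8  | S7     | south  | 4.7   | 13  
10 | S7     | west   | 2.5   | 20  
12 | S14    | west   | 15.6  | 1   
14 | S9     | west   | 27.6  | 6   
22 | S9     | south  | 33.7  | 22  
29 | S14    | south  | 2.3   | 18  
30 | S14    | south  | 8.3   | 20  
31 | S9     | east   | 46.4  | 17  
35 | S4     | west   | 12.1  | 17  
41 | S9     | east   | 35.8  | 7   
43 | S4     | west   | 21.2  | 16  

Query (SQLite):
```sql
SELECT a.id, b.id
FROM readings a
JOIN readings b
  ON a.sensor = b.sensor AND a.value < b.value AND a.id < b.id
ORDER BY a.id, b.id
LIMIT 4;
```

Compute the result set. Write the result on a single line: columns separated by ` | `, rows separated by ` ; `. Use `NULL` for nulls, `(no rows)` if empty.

Pairs (a,b) with same sensor, a.value < b.value, a.id < b.id.
sensor groups: S14:{2,12,29,30} S4:{7,35,43} S7:{5,8,10} S9:{14,22,31,41}
Ordered by (a.id, b.id); first 4.

2 | 12 ; 7 | 43 ; 14 | 22 ; 14 | 31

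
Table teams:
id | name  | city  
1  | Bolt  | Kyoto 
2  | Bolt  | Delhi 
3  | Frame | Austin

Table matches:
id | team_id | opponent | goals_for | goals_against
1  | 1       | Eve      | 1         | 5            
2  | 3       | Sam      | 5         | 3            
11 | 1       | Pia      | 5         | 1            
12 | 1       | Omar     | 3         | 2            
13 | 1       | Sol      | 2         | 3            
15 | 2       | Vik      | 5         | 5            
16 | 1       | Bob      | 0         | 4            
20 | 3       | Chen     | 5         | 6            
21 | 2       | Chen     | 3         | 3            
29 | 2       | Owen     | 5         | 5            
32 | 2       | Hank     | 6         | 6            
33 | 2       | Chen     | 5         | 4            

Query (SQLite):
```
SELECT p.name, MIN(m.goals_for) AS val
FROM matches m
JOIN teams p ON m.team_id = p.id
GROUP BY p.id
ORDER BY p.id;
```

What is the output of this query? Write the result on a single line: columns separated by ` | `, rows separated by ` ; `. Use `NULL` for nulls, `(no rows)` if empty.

Join each matches row to its teams via team_id.
Group joined rows by teams.id; compute MIN(m.goals_for) per group.
  1: ids {1, 11, 12, 13, 16} → MIN(m.goals_for)=0
  2: ids {15, 21, 29, 32, 33} → MIN(m.goals_for)=3
  3: ids {2, 20} → MIN(m.goals_for)=5

Bolt | 0 ; Bolt | 3 ; Frame | 5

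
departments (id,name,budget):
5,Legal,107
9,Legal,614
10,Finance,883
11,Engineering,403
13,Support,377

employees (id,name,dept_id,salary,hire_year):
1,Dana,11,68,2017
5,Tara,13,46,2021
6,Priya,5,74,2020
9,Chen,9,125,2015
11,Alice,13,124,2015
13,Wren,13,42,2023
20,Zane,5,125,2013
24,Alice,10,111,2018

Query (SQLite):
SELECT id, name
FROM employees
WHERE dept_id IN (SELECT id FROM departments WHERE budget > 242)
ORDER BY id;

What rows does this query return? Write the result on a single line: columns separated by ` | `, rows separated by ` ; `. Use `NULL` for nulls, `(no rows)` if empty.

1 | Dana ; 5 | Tara ; 9 | Chen ; 11 | Alice ; 13 | Wren ; 24 | Alice

Inner query: departments.id where budget > 242.
Outer: keep employees rows whose dept_id is in that set.
Inner query → {9, 10, 11, 13}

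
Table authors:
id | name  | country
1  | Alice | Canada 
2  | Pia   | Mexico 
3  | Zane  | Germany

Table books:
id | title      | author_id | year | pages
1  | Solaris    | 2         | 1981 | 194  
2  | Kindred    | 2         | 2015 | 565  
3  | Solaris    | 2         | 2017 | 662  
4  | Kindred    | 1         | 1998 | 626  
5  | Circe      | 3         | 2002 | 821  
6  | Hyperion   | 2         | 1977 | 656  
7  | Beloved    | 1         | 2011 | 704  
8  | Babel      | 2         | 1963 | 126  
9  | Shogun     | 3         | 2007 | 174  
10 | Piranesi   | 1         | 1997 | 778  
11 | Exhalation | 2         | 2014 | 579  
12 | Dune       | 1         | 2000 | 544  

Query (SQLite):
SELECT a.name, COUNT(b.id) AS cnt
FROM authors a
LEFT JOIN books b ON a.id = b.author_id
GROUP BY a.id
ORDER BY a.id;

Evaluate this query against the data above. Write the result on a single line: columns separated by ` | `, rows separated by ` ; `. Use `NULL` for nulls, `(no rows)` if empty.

Alice | 4 ; Pia | 6 ; Zane | 2

LEFT JOIN keeps every authors row; unmatched ones get NULL for books columns.
Group by authors.id and compute COUNT(b.id). COUNT(col) of an all-NULL group is 0.
  1: ids {4, 7, 10, 12} → COUNT(b.id)=4
  2: ids {1, 2, 3, 6, 8, 11} → COUNT(b.id)=6
  3: ids {5, 9} → COUNT(b.id)=2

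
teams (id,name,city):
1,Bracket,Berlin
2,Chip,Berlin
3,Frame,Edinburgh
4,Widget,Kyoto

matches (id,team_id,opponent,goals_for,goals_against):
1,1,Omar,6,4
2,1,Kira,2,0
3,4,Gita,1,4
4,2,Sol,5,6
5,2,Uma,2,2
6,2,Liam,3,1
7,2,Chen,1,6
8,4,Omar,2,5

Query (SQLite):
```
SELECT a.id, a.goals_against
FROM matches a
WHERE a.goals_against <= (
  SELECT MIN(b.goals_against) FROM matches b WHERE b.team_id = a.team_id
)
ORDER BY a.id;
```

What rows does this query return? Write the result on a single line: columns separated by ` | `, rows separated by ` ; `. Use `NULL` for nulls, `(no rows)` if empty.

2 | 0 ; 3 | 4 ; 6 | 1

For each matches row a, compute MIN(goals_against) over rows sharing a.team_id.
Keep row a if a.goals_against <= that per-group MIN.
  team_id=1: MIN(goals_against) = 0
  team_id=2: MIN(goals_against) = 1
  team_id=4: MIN(goals_against) = 4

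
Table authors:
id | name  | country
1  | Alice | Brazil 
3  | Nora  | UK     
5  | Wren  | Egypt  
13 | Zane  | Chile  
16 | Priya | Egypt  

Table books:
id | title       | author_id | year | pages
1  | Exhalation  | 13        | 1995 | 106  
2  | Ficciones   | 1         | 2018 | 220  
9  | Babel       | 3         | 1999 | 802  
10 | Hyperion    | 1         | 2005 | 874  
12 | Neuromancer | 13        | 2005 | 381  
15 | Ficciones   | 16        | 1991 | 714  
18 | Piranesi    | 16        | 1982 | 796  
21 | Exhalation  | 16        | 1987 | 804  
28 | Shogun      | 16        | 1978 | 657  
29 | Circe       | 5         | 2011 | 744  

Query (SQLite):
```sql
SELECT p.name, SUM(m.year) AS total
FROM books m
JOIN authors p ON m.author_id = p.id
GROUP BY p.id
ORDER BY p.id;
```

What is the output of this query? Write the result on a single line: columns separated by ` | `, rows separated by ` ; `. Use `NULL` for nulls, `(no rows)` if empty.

Alice | 4023 ; Nora | 1999 ; Wren | 2011 ; Zane | 4000 ; Priya | 7938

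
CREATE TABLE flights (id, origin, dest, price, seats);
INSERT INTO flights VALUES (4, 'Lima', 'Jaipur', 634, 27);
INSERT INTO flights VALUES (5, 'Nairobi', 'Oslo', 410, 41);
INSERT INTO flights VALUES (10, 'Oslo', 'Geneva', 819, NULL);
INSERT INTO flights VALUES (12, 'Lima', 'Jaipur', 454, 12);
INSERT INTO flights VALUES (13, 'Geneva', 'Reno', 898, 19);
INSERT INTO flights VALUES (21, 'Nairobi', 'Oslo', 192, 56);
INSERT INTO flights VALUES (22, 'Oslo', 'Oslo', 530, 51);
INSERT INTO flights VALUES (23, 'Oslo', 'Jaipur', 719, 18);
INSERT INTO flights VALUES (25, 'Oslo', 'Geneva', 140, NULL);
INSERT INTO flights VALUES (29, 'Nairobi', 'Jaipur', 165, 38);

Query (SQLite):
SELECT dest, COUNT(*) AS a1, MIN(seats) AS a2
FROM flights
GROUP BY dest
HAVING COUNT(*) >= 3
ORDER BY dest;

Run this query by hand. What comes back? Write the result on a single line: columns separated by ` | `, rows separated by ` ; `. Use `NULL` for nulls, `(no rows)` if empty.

Jaipur | 4 | 12 ; Oslo | 3 | 41

Group flights by dest.
Per group compute: COUNT(*), MIN(seats).
HAVING: drop groups with fewer than 3 rows.
  Geneva: ids {10, 25} → COUNT(*)=2, MIN(seats)=NULL
  Jaipur: ids {4, 12, 23, 29} → COUNT(*)=4, MIN(seats)=12
  Oslo: ids {5, 21, 22} → COUNT(*)=3, MIN(seats)=41
  Reno: ids {13} → COUNT(*)=1, MIN(seats)=19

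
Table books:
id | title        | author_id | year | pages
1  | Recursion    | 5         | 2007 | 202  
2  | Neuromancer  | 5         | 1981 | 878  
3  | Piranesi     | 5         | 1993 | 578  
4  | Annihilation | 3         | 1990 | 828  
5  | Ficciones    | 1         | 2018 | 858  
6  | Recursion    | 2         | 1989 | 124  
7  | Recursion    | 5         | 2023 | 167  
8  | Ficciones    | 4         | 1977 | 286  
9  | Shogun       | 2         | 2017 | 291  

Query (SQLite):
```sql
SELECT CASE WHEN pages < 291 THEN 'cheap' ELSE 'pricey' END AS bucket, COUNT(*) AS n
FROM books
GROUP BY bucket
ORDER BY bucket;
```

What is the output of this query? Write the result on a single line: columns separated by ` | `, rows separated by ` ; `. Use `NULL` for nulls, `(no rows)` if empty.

Bucket rows by pages < 291 → 'cheap' else 'pricey'; count each bucket.

cheap | 4 ; pricey | 5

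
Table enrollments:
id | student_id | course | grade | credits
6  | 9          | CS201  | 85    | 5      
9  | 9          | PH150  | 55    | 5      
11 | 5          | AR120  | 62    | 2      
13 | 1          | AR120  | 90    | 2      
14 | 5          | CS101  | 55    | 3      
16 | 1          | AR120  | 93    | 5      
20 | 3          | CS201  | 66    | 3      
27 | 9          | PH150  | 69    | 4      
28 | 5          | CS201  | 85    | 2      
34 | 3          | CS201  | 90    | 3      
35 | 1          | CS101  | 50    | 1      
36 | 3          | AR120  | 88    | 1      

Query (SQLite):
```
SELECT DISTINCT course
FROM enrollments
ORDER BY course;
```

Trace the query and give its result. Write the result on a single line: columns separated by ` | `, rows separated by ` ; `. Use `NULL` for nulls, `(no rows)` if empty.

Collect distinct course values from enrollments.

AR120 ; CS101 ; CS201 ; PH150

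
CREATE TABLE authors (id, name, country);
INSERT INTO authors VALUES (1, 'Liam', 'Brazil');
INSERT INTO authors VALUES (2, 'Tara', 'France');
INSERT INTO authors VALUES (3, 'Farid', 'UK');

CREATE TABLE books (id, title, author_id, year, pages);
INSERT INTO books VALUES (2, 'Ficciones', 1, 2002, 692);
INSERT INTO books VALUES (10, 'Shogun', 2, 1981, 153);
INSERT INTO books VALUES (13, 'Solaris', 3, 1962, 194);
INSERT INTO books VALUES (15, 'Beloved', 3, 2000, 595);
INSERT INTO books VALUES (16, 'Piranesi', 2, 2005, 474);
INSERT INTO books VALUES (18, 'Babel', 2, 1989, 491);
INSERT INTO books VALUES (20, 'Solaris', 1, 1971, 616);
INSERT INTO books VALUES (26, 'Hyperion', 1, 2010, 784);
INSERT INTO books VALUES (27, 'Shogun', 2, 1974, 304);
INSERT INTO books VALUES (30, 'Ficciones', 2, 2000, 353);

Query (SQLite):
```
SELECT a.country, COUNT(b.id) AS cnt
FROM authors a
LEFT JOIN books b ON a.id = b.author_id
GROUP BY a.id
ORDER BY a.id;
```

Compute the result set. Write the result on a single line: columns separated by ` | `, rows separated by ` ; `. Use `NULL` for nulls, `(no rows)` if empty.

Brazil | 3 ; France | 5 ; UK | 2

LEFT JOIN keeps every authors row; unmatched ones get NULL for books columns.
Group by authors.id and compute COUNT(b.id). COUNT(col) of an all-NULL group is 0.
  1: ids {2, 20, 26} → COUNT(b.id)=3
  2: ids {10, 16, 18, 27, 30} → COUNT(b.id)=5
  3: ids {13, 15} → COUNT(b.id)=2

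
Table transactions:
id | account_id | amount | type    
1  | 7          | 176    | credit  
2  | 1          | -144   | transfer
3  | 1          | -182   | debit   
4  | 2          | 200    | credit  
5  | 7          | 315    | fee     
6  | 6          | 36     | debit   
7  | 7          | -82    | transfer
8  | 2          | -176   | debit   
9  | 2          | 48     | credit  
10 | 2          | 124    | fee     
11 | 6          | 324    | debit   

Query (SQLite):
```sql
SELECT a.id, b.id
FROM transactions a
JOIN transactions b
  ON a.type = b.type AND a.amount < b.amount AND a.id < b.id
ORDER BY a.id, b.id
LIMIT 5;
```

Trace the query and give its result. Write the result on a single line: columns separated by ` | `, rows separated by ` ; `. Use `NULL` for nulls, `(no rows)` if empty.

1 | 4 ; 2 | 7 ; 3 | 6 ; 3 | 8 ; 3 | 11

Pairs (a,b) with same type, a.amount < b.amount, a.id < b.id.
type groups: credit:{1,4,9} debit:{3,6,8,11} fee:{5,10} transfer:{2,7}
Ordered by (a.id, b.id); first 5.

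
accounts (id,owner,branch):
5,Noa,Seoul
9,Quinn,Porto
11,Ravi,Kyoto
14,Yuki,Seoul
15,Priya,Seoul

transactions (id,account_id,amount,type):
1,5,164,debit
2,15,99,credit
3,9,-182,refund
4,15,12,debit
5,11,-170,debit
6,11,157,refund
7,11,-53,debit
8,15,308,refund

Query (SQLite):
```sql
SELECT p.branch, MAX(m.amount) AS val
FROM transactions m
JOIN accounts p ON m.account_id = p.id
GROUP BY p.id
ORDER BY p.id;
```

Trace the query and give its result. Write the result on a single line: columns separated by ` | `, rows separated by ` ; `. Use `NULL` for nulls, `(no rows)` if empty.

Seoul | 164 ; Porto | -182 ; Kyoto | 157 ; Seoul | 308

Join each transactions row to its accounts via account_id.
Group joined rows by accounts.id; compute MAX(m.amount) per group.
  5: ids {1} → MAX(m.amount)=164
  9: ids {3} → MAX(m.amount)=-182
  11: ids {5, 6, 7} → MAX(m.amount)=157
  15: ids {2, 4, 8} → MAX(m.amount)=308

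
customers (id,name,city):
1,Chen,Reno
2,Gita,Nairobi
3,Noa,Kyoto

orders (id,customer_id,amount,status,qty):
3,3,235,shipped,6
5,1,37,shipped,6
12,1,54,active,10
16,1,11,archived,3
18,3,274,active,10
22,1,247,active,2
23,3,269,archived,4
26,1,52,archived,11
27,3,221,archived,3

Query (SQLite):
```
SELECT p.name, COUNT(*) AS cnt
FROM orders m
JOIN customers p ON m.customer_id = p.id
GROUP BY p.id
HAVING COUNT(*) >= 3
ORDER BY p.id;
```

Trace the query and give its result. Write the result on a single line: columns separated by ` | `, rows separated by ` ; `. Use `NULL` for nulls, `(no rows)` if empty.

Chen | 5 ; Noa | 4

Join each orders row to its customers via customer_id.
Group joined rows by customers.id; compute COUNT(*) per group.
HAVING: keep groups with count ≥ 3.
  1: ids {5, 12, 16, 22, 26} → COUNT(*)=5
  3: ids {3, 18, 23, 27} → COUNT(*)=4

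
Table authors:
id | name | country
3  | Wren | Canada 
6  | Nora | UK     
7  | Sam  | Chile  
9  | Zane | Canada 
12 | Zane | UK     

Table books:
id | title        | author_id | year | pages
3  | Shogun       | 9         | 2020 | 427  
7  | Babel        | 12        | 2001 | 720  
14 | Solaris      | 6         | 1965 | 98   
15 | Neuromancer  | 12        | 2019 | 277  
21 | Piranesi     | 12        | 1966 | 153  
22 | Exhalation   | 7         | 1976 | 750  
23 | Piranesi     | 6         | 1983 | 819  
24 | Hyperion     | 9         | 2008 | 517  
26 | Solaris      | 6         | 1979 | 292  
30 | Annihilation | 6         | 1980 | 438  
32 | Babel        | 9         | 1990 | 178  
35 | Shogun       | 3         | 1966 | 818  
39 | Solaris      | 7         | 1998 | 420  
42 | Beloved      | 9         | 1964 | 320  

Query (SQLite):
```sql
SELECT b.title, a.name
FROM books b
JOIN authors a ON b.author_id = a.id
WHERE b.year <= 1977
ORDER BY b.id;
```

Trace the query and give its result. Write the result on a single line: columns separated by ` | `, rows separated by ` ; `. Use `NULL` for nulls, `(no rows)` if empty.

Each books row matches the authors row where author_id = authors.id.
Then keep rows with b.year <= 1977.

Solaris | Nora ; Piranesi | Zane ; Exhalation | Sam ; Shogun | Wren ; Beloved | Zane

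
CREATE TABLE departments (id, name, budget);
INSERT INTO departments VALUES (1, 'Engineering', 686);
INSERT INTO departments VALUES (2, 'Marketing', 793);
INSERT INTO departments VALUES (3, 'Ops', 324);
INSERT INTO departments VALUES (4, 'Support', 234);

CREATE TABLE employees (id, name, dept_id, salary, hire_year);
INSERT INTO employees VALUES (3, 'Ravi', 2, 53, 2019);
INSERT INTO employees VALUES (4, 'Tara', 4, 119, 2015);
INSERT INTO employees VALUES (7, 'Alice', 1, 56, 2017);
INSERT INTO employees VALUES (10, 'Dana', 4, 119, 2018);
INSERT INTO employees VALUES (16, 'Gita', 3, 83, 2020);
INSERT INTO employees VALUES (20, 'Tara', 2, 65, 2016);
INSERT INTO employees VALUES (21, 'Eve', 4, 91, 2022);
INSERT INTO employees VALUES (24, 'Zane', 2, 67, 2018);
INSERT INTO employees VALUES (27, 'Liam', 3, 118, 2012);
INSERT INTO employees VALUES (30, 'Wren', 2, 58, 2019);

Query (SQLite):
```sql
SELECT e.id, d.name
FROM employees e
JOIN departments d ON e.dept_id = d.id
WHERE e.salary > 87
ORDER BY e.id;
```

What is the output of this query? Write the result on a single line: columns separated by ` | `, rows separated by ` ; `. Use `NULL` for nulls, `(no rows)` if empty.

4 | Support ; 10 | Support ; 21 | Support ; 27 | Ops

Each employees row matches the departments row where dept_id = departments.id.
Then keep rows with e.salary > 87.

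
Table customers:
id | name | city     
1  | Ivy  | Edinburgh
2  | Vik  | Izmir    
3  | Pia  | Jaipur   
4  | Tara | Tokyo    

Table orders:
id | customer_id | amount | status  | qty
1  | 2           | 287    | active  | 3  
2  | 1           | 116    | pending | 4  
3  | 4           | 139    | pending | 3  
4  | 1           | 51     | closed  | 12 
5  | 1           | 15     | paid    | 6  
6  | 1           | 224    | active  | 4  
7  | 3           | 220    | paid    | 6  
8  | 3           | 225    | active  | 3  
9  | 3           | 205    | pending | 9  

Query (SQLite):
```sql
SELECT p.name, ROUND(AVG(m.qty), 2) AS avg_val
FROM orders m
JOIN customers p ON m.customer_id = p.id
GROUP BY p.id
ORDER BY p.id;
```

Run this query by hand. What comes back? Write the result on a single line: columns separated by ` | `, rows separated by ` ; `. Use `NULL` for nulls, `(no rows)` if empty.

Ivy | 6.5 ; Vik | 3 ; Pia | 6 ; Tara | 3

Join each orders row to its customers via customer_id.
Group joined rows by customers.id; compute ROUND(AVG(m.qty), 2) per group.
  1: ids {2, 4, 5, 6} → ROUND(AVG(m.qty), 2)=6.5
  2: ids {1} → ROUND(AVG(m.qty), 2)=3
  3: ids {7, 8, 9} → ROUND(AVG(m.qty), 2)=6
  4: ids {3} → ROUND(AVG(m.qty), 2)=3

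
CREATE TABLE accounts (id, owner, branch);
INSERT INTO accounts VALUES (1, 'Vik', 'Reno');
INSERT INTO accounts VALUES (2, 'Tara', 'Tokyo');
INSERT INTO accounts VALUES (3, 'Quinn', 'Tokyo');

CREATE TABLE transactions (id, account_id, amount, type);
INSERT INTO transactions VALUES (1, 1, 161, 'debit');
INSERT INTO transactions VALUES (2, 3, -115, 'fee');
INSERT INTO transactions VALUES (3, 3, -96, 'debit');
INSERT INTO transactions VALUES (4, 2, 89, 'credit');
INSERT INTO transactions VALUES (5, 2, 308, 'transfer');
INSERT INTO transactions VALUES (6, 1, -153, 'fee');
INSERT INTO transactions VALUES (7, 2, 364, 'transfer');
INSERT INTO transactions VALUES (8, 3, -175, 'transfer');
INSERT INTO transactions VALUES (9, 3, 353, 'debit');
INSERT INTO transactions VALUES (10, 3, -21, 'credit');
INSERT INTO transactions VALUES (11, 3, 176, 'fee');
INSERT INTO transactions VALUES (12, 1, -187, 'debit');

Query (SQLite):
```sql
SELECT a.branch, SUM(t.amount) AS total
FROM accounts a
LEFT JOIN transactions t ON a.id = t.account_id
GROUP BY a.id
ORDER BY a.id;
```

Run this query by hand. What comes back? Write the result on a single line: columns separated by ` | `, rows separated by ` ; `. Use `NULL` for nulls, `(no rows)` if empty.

LEFT JOIN keeps every accounts row; unmatched ones get NULL for transactions columns.
Group by accounts.id and compute SUM(t.amount). SUM over an all-NULL group is NULL.
  1: ids {1, 6, 12} → SUM(t.amount)=-179
  2: ids {4, 5, 7} → SUM(t.amount)=761
  3: ids {2, 3, 8, 9, 10, 11} → SUM(t.amount)=122

Reno | -179 ; Tokyo | 761 ; Tokyo | 122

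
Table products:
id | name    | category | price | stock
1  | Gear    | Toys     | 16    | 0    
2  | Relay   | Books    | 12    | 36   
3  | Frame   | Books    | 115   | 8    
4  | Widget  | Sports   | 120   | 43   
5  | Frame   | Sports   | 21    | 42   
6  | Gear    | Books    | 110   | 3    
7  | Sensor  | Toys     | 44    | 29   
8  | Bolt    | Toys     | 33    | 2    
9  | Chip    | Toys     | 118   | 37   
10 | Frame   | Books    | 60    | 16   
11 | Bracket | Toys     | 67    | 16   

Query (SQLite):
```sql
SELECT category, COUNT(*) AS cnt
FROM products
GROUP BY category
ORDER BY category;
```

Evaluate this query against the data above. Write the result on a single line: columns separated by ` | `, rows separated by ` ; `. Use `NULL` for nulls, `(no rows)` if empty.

Partition products by category; compute COUNT(*) within each group.
  Books: ids {2, 3, 6, 10} → COUNT(*)=4
  Sports: ids {4, 5} → COUNT(*)=2
  Toys: ids {1, 7, 8, 9, 11} → COUNT(*)=5

Books | 4 ; Sports | 2 ; Toys | 5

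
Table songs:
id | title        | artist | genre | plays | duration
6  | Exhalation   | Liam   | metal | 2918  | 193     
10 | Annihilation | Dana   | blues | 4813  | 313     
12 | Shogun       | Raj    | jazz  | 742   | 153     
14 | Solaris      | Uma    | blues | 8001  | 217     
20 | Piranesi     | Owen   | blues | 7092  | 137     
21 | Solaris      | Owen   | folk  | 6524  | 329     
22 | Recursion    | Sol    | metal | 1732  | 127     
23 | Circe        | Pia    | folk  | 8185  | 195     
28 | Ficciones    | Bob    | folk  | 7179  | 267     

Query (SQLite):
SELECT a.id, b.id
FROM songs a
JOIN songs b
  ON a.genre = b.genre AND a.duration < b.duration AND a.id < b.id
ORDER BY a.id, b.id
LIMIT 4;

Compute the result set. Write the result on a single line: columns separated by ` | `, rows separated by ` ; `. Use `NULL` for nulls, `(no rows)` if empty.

23 | 28

Pairs (a,b) with same genre, a.duration < b.duration, a.id < b.id.
genre groups: blues:{10,14,20} folk:{21,23,28} jazz:{12} metal:{6,22}
Ordered by (a.id, b.id); first 4.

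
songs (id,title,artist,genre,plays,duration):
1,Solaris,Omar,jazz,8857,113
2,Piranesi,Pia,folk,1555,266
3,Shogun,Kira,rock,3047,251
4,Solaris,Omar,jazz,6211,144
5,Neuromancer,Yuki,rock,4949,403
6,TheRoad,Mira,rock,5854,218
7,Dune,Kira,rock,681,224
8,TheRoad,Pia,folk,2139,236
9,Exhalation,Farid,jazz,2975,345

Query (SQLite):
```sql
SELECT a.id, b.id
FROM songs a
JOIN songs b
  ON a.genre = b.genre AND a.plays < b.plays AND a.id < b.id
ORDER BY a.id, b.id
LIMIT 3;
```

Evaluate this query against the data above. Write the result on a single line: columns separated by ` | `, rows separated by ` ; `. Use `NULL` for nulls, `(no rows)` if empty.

2 | 8 ; 3 | 5 ; 3 | 6

Pairs (a,b) with same genre, a.plays < b.plays, a.id < b.id.
genre groups: folk:{2,8} jazz:{1,4,9} rock:{3,5,6,7}
Ordered by (a.id, b.id); first 3.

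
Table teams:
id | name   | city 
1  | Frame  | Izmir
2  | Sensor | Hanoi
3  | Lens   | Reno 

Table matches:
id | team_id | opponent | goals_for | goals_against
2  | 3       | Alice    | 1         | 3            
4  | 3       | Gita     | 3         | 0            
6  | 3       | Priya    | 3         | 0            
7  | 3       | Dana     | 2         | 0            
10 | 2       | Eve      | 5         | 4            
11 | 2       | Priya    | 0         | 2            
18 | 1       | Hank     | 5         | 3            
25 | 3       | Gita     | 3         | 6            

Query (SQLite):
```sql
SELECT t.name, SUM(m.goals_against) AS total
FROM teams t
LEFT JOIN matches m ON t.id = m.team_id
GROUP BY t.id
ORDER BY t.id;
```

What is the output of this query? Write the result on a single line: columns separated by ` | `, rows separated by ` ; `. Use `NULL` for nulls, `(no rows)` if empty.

LEFT JOIN keeps every teams row; unmatched ones get NULL for matches columns.
Group by teams.id and compute SUM(m.goals_against). SUM over an all-NULL group is NULL.
  1: ids {18} → SUM(m.goals_against)=3
  2: ids {10, 11} → SUM(m.goals_against)=6
  3: ids {2, 4, 6, 7, 25} → SUM(m.goals_against)=9

Frame | 3 ; Sensor | 6 ; Lens | 9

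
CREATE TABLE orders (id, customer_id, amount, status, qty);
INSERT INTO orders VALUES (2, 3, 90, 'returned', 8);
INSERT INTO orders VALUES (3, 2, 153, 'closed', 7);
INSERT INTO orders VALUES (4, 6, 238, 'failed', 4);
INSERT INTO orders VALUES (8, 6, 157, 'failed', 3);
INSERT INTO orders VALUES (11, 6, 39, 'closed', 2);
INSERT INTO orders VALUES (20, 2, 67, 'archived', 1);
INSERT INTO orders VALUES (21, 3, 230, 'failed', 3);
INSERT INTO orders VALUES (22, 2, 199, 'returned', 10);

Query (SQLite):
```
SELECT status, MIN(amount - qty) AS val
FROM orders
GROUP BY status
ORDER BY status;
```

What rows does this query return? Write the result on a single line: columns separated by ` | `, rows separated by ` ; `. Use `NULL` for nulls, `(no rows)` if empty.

archived | 66 ; closed | 37 ; failed | 154 ; returned | 82

For each row compute amount - qty.
Group by status; take MIN of the expression per group.
  archived: ids {20} → MIN(amount - qty)=66
  closed: ids {3, 11} → MIN(amount - qty)=37
  failed: ids {4, 8, 21} → MIN(amount - qty)=154
  returned: ids {2, 22} → MIN(amount - qty)=82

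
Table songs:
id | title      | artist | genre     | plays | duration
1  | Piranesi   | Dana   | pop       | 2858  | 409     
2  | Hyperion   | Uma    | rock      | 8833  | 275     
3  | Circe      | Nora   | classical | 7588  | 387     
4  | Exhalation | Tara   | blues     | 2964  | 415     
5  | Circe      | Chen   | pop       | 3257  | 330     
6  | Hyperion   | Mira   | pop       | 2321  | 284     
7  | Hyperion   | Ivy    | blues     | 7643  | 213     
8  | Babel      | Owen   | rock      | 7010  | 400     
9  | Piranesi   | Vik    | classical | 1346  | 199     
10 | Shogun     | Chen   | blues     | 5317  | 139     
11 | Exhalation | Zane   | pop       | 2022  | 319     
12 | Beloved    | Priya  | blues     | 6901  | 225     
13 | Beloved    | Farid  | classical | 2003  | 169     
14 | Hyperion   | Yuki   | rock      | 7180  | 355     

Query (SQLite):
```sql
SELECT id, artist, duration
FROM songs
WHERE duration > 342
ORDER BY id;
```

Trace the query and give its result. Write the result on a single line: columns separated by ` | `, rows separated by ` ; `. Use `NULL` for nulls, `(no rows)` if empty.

1 | Dana | 409 ; 3 | Nora | 387 ; 4 | Tara | 415 ; 8 | Owen | 400 ; 14 | Yuki | 355

duration > 342: ids {1, 3, 4, 8, 14}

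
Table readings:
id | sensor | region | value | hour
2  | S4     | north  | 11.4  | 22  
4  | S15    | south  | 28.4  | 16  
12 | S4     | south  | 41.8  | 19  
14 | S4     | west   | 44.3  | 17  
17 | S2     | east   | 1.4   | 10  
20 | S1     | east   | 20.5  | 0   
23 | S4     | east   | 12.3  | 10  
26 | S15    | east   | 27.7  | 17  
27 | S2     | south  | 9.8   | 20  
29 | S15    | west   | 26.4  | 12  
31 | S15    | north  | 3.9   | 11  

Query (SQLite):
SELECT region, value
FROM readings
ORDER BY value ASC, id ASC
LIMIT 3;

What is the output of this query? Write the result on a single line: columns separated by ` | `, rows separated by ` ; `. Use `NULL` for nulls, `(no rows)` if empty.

east | 1.4 ; north | 3.9 ; south | 9.8

Sort by value asc, tiebreak id asc: (1.4, id=17), (3.9, id=31), (9.8, id=27), (11.4, id=2), (12.3, id=23), (20.5, id=20) …. Take first 3.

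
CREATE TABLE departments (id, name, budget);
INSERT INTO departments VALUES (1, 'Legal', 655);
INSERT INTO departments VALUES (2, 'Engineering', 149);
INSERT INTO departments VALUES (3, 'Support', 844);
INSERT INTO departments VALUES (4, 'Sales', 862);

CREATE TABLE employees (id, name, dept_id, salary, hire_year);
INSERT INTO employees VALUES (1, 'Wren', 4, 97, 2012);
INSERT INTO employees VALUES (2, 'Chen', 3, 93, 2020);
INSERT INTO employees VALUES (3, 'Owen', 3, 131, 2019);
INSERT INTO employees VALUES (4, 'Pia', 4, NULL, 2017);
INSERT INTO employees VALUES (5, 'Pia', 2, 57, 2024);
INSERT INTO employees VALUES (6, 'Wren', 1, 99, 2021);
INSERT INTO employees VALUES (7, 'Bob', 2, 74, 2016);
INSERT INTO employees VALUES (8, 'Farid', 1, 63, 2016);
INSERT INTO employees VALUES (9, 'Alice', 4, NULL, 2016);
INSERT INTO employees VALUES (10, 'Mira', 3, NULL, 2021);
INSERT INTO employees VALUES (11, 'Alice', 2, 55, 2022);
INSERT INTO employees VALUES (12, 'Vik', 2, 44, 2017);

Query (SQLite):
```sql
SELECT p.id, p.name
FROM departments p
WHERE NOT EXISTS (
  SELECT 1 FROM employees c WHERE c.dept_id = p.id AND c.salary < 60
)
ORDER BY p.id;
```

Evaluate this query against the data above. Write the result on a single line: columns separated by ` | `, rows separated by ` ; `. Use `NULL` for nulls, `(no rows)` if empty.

1 | Legal ; 3 | Support ; 4 | Sales

For each departments row, check whether any employees with matching dept_id has salary < 60.
Keep rows where that is false.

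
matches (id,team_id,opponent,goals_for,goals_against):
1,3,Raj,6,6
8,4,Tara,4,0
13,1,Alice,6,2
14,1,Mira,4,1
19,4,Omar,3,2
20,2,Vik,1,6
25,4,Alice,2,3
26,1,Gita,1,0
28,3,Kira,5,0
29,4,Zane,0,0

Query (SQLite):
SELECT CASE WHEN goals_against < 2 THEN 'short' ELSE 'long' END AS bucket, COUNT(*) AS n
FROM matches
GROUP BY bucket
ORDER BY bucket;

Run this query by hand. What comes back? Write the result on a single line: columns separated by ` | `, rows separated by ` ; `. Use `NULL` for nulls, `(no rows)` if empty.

Bucket rows by goals_against < 2 → 'short' else 'long'; count each bucket.

long | 5 ; short | 5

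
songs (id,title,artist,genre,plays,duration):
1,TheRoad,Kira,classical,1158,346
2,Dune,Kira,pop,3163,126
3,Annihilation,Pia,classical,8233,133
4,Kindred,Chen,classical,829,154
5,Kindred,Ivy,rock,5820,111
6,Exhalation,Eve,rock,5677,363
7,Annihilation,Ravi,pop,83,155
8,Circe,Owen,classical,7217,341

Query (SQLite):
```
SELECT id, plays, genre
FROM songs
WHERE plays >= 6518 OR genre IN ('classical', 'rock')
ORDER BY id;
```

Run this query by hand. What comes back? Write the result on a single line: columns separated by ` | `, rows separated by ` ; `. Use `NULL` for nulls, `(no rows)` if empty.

plays >= 6518: ids {3, 8}
genre IN ('classical', 'rock'): ids {1, 3, 4, 5, 6, 8}
Combine with OR.

1 | 1158 | classical ; 3 | 8233 | classical ; 4 | 829 | classical ; 5 | 5820 | rock ; 6 | 5677 | rock ; 8 | 7217 | classical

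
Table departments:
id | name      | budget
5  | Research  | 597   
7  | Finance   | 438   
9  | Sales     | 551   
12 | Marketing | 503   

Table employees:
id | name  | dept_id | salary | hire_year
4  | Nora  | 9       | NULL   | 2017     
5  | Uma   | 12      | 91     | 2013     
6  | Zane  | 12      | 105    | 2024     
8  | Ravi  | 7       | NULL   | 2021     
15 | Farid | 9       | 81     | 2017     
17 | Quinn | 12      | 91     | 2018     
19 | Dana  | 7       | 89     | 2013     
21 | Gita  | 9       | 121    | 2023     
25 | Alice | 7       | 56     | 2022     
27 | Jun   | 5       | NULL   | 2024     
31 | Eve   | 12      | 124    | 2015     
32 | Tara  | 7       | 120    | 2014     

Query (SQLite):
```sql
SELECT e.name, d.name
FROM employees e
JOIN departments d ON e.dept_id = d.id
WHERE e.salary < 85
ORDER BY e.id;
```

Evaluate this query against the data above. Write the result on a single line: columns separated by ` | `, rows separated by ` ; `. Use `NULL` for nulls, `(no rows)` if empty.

Farid | Sales ; Alice | Finance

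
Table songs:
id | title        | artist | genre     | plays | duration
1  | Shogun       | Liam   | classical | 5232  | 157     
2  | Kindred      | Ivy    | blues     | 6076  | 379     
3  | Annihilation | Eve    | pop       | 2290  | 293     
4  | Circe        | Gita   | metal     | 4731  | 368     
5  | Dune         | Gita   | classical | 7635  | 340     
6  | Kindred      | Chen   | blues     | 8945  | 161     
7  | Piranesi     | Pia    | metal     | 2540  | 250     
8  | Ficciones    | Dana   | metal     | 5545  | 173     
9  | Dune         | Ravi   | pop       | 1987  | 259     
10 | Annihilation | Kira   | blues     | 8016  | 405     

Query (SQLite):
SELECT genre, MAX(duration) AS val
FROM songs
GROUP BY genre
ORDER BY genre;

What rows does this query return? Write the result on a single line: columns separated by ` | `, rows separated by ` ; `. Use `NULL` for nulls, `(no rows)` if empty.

blues | 405 ; classical | 340 ; metal | 368 ; pop | 293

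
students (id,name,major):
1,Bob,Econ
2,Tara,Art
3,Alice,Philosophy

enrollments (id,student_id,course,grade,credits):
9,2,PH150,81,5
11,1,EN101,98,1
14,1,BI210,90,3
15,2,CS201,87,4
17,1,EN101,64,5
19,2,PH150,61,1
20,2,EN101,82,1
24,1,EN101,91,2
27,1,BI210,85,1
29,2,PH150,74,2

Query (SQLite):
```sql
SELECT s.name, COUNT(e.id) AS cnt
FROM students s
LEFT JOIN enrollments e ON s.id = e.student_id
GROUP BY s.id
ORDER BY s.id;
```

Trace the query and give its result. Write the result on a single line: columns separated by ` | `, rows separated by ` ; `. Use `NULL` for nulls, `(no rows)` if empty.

Bob | 5 ; Tara | 5 ; Alice | 0

LEFT JOIN keeps every students row; unmatched ones get NULL for enrollments columns.
Group by students.id and compute COUNT(e.id). COUNT(col) of an all-NULL group is 0.
  1: ids {11, 14, 17, 24, 27} → COUNT(e.id)=5
  2: ids {9, 15, 19, 20, 29} → COUNT(e.id)=5
  3: ids {—} → COUNT(e.id)=0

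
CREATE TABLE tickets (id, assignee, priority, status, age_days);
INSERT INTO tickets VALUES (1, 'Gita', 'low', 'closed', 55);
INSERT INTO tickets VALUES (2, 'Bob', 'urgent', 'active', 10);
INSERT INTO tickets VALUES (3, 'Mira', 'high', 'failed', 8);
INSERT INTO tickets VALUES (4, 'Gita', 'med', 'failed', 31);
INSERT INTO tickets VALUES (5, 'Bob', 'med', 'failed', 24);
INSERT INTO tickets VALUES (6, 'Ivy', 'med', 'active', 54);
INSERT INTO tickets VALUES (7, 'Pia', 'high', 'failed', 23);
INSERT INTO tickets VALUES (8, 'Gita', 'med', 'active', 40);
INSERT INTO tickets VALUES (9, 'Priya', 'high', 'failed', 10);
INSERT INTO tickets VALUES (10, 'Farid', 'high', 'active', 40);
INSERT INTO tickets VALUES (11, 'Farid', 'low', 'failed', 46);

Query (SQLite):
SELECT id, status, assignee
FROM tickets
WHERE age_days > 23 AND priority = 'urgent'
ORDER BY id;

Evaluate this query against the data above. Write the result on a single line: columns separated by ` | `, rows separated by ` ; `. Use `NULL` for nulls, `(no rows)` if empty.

(no rows)

age_days > 23: ids {1, 4, 5, 6, 8, 10, 11}
priority = 'urgent': ids {2}
Combine with AND.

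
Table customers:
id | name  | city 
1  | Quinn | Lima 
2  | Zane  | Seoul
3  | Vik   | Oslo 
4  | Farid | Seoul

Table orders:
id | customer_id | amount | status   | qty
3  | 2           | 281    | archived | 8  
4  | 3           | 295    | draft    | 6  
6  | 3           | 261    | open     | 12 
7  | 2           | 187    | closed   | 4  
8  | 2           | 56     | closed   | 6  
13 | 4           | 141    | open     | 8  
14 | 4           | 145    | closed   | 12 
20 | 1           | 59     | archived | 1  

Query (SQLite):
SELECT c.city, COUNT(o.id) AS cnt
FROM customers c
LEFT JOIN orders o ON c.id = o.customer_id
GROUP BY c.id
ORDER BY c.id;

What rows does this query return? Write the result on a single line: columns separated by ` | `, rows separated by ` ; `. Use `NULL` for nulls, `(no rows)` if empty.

Lima | 1 ; Seoul | 3 ; Oslo | 2 ; Seoul | 2

LEFT JOIN keeps every customers row; unmatched ones get NULL for orders columns.
Group by customers.id and compute COUNT(o.id). COUNT(col) of an all-NULL group is 0.
  1: ids {20} → COUNT(o.id)=1
  2: ids {3, 7, 8} → COUNT(o.id)=3
  3: ids {4, 6} → COUNT(o.id)=2
  4: ids {13, 14} → COUNT(o.id)=2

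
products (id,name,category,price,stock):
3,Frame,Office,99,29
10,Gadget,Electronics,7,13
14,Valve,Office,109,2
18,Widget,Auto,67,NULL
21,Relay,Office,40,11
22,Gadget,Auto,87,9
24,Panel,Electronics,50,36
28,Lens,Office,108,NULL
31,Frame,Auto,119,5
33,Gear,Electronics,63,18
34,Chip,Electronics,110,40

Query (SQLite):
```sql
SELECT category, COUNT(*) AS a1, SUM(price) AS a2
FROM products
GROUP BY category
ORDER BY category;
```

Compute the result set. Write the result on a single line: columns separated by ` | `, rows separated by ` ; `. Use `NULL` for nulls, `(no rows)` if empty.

Group products by category.
Per group compute: COUNT(*), SUM(price).
  Auto: ids {18, 22, 31} → COUNT(*)=3, SUM(price)=273
  Electronics: ids {10, 24, 33, 34} → COUNT(*)=4, SUM(price)=230
  Office: ids {3, 14, 21, 28} → COUNT(*)=4, SUM(price)=356

Auto | 3 | 273 ; Electronics | 4 | 230 ; Office | 4 | 356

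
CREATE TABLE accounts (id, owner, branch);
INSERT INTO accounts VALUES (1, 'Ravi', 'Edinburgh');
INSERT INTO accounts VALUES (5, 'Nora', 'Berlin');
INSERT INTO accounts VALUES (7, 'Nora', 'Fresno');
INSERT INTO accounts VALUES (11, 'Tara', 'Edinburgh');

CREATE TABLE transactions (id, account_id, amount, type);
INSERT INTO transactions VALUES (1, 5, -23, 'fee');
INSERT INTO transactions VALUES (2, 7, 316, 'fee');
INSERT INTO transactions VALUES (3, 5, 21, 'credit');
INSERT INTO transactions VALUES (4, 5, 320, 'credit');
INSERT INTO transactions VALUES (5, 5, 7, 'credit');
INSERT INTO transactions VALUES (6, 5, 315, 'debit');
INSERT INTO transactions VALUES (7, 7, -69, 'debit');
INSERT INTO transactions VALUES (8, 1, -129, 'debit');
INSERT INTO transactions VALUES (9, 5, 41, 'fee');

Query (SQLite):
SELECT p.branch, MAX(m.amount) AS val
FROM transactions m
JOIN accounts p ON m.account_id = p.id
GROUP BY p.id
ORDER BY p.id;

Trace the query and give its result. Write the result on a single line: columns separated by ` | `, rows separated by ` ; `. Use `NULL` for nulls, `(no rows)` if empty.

Edinburgh | -129 ; Berlin | 320 ; Fresno | 316

Join each transactions row to its accounts via account_id.
Group joined rows by accounts.id; compute MAX(m.amount) per group.
  1: ids {8} → MAX(m.amount)=-129
  5: ids {1, 3, 4, 5, 6, 9} → MAX(m.amount)=320
  7: ids {2, 7} → MAX(m.amount)=316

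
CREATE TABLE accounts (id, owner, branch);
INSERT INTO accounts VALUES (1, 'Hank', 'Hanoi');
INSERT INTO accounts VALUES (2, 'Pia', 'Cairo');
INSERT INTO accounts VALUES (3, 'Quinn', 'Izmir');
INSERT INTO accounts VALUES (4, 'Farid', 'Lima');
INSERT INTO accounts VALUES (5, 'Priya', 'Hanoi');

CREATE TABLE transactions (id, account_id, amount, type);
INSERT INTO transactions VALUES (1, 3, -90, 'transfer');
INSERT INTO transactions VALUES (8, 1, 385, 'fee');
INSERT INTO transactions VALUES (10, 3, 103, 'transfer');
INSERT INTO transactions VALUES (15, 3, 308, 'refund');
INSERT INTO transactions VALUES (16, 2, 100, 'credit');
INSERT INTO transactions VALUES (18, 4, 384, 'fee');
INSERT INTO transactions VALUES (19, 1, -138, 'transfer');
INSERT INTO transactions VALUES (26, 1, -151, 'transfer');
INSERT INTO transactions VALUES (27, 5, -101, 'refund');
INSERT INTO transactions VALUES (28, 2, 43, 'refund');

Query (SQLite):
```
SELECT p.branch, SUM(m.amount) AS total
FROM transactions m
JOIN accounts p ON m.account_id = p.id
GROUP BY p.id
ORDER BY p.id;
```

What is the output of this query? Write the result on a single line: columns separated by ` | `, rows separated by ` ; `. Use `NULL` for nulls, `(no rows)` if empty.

Join each transactions row to its accounts via account_id.
Group joined rows by accounts.id; compute SUM(m.amount) per group.
  1: ids {8, 19, 26} → SUM(m.amount)=96
  2: ids {16, 28} → SUM(m.amount)=143
  3: ids {1, 10, 15} → SUM(m.amount)=321
  4: ids {18} → SUM(m.amount)=384
  5: ids {27} → SUM(m.amount)=-101

Hanoi | 96 ; Cairo | 143 ; Izmir | 321 ; Lima | 384 ; Hanoi | -101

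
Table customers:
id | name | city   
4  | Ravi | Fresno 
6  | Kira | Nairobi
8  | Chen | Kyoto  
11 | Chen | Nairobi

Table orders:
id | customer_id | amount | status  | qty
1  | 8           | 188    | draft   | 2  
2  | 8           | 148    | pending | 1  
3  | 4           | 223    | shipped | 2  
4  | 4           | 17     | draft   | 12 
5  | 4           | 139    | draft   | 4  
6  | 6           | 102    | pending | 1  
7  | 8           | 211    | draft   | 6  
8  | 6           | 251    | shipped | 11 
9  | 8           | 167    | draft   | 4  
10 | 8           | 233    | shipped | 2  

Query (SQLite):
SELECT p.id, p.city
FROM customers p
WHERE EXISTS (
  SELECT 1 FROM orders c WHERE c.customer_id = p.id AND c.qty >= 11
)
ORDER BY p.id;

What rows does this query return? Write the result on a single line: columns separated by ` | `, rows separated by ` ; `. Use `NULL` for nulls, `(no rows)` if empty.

4 | Fresno ; 6 | Nairobi

For each customers row, check whether any orders with matching customer_id has qty >= 11.
Keep rows where that is true.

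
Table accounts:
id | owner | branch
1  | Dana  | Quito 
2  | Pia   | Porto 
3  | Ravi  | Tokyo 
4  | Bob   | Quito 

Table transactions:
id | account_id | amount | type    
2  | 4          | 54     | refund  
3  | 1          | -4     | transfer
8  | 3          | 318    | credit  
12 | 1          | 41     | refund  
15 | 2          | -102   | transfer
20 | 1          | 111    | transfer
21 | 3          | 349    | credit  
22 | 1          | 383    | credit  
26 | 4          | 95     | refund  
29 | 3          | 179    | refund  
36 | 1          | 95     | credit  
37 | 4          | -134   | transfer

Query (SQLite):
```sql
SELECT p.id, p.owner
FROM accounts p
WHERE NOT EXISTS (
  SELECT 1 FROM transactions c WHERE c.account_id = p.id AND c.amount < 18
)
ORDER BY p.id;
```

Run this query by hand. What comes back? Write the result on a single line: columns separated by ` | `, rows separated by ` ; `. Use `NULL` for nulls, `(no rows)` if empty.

3 | Ravi

For each accounts row, check whether any transactions with matching account_id has amount < 18.
Keep rows where that is false.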